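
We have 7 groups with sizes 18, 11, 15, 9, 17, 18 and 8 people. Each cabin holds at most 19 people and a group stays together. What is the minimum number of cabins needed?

Total = 18 + 18 + 17 + 15 + 11 + 9 + 8 = 96 people.
Lower bound: ⌈96/19⌉ = 6 cabins.
A packing using 6 cabins:
  cabin 1: 18 = 18
  cabin 2: 18 = 18
  cabin 3: 17 = 17
  cabin 4: 15 = 15
  cabin 5: 11 + 8 = 19
  cabin 6: 9 = 9
This matches the lower bound, so 6 is optimal.

6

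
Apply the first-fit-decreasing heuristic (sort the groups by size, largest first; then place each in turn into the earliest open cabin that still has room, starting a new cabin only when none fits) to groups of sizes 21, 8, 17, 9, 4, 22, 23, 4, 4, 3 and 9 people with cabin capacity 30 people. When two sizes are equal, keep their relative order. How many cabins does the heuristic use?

Sorted descending: 23, 22, 21, 17, 9, 9, 8, 4, 4, 4, 3.
  23 → cabin 1 (new)  [load 23/30]
  22 → cabin 2 (new)  [load 22/30]
  21 → cabin 3 (new)  [load 21/30]
  17 → cabin 4 (new)  [load 17/30]
  9 → cabin 3  [load 30/30]
  9 → cabin 4  [load 26/30]
  8 → cabin 2  [load 30/30]
  4 → cabin 1  [load 27/30]
  4 → cabin 4  [load 30/30]
  4 → cabin 5 (new)  [load 4/30]
  3 → cabin 1  [load 30/30]
5 cabins opened.

5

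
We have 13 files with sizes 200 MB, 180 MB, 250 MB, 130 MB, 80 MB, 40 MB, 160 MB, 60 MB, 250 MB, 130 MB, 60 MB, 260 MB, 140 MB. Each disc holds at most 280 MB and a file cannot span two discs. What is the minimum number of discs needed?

8

Total = 260 + 250 + 250 + 200 + 180 + 160 + 140 + 130 + 130 + 80 + 60 + 60 + 40 = 1940 MB.
Lower bound: ⌈1940/280⌉ = 7 discs.
A packing using 8 discs:
  disc 1: 260 = 260
  disc 2: 250 = 250
  disc 3: 250 = 250
  disc 4: 200 + 80 = 280
  disc 5: 180 + 60 + 40 = 280
  disc 6: 160 + 60 = 220
  disc 7: 140 + 130 = 270
  disc 8: 130 = 130
No arrangement into 7 discs stays within capacity, so 8 is optimal.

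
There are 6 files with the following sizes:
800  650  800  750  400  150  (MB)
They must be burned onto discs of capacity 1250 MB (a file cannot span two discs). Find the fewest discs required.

4

Total = 800 + 800 + 750 + 650 + 400 + 150 = 3550 MB.
Lower bound: ⌈3550/1250⌉ = 3 discs.
Also, 4 files each exceed 625 MB, and no two of those can share a disc, so at least 4 discs are needed.
A packing using 4 discs:
  disc 1: 800 + 400 = 1200
  disc 2: 800 + 150 = 950
  disc 3: 750 = 750
  disc 4: 650 = 650
This matches the lower bound, so 4 is optimal.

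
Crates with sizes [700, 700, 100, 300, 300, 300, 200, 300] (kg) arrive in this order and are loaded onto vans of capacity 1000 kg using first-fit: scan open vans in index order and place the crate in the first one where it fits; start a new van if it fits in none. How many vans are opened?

3

  700 → van 1 (new)  [load 700/1000]
  700 → van 2 (new)  [load 700/1000]
  100 → van 1  [load 800/1000]
  300 → van 2  [load 1000/1000]
  300 → van 3 (new)  [load 300/1000]
  300 → van 3  [load 600/1000]
  200 → van 1  [load 1000/1000]
  300 → van 3  [load 900/1000]
3 vans opened.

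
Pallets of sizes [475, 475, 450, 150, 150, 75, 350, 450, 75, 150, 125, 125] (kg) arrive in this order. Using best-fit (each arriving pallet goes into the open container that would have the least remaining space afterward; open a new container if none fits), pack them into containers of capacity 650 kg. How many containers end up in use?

  475 → container 1 (new)  [load 475/650]
  475 → container 2 (new)  [load 475/650]
  450 → container 3 (new)  [load 450/650]
  150 → container 1  [load 625/650]
  150 → container 2  [load 625/650]
  75 → container 3  [load 525/650]
  350 → container 4 (new)  [load 350/650]
  450 → container 5 (new)  [load 450/650]
  75 → container 3  [load 600/650]
  150 → container 5  [load 600/650]
  125 → container 4  [load 475/650]
  125 → container 4  [load 600/650]
5 containers opened.

5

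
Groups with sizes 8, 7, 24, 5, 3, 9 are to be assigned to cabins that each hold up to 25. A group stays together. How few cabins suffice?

Total = 24 + 9 + 8 + 7 + 5 + 3 = 56.
Lower bound: ⌈56/25⌉ = 3 cabins.
A packing using 3 cabins:
  cabin 1: 24 = 24
  cabin 2: 9 + 8 + 7 = 24
  cabin 3: 5 + 3 = 8
This matches the lower bound, so 3 is optimal.

3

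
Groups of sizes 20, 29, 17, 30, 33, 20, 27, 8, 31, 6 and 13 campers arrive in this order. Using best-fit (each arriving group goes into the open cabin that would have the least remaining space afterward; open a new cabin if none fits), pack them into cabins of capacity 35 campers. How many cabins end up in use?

8

  20 → cabin 1 (new)  [load 20/35]
  29 → cabin 2 (new)  [load 29/35]
  17 → cabin 3 (new)  [load 17/35]
  30 → cabin 4 (new)  [load 30/35]
  33 → cabin 5 (new)  [load 33/35]
  20 → cabin 6 (new)  [load 20/35]
  27 → cabin 7 (new)  [load 27/35]
  8 → cabin 7  [load 35/35]
  31 → cabin 8 (new)  [load 31/35]
  6 → cabin 2  [load 35/35]
  13 → cabin 1  [load 33/35]
8 cabins opened.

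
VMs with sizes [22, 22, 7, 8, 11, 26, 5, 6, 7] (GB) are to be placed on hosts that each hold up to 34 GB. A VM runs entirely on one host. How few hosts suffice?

Total = 26 + 22 + 22 + 11 + 8 + 7 + 7 + 6 + 5 = 114 GB.
Lower bound: ⌈114/34⌉ = 4 hosts.
A packing using 4 hosts:
  host 1: 26 + 8 = 34
  host 2: 22 + 11 = 33
  host 3: 22 + 7 + 5 = 34
  host 4: 7 + 6 = 13
This matches the lower bound, so 4 is optimal.

4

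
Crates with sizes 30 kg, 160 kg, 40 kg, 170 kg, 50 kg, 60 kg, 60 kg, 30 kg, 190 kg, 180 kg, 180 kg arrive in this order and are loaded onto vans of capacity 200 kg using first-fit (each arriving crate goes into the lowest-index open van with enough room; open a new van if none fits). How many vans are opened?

  30 → van 1 (new)  [load 30/200]
  160 → van 1  [load 190/200]
  40 → van 2 (new)  [load 40/200]
  170 → van 3 (new)  [load 170/200]
  50 → van 2  [load 90/200]
  60 → van 2  [load 150/200]
  60 → van 4 (new)  [load 60/200]
  30 → van 2  [load 180/200]
  190 → van 5 (new)  [load 190/200]
  180 → van 6 (new)  [load 180/200]
  180 → van 7 (new)  [load 180/200]
7 vans opened.

7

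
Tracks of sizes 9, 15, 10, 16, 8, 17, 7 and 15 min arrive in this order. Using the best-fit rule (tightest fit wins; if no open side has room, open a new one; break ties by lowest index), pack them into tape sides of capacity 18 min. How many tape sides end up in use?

6

  9 → side 1 (new)  [load 9/18]
  15 → side 2 (new)  [load 15/18]
  10 → side 3 (new)  [load 10/18]
  16 → side 4 (new)  [load 16/18]
  8 → side 3  [load 18/18]
  17 → side 5 (new)  [load 17/18]
  7 → side 1  [load 16/18]
  15 → side 6 (new)  [load 15/18]
6 tape sides opened.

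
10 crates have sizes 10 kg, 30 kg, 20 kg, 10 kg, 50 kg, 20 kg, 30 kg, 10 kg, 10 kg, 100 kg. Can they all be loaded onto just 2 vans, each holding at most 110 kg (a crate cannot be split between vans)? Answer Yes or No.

Total = 290 kg; ⌈290/110⌉ = 3.
At least 3 vans are required, but only 2 are allowed.

No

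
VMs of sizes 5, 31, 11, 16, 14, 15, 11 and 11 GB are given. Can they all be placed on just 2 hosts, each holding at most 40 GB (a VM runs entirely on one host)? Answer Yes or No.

No

Total = 114 GB; ⌈114/40⌉ = 3.
At least 3 hosts are required, but only 2 are allowed.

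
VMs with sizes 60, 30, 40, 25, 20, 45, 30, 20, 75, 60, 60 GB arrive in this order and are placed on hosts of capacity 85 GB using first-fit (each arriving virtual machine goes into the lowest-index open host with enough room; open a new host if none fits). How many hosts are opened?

7

  60 → host 1 (new)  [load 60/85]
  30 → host 2 (new)  [load 30/85]
  40 → host 2  [load 70/85]
  25 → host 1  [load 85/85]
  20 → host 3 (new)  [load 20/85]
  45 → host 3  [load 65/85]
  30 → host 4 (new)  [load 30/85]
  20 → host 3  [load 85/85]
  75 → host 5 (new)  [load 75/85]
  60 → host 6 (new)  [load 60/85]
  60 → host 7 (new)  [load 60/85]
7 hosts opened.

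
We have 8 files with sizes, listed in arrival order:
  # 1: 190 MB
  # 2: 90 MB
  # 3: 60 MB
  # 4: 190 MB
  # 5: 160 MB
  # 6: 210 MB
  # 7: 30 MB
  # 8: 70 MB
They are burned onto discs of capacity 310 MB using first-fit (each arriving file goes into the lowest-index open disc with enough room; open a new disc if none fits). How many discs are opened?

4

  190 → disc 1 (new)  [load 190/310]
  90 → disc 1  [load 280/310]
  60 → disc 2 (new)  [load 60/310]
  190 → disc 2  [load 250/310]
  160 → disc 3 (new)  [load 160/310]
  210 → disc 4 (new)  [load 210/310]
  30 → disc 1  [load 310/310]
  70 → disc 3  [load 230/310]
4 discs opened.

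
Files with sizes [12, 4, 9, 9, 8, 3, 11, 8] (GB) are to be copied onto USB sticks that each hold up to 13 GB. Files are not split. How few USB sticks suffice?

Total = 12 + 11 + 9 + 9 + 8 + 8 + 4 + 3 = 64 GB.
Lower bound: ⌈64/13⌉ = 5 USB sticks.
Also, 6 files each exceed 13/2 GB, and no two of those can share a USB stick, so at least 6 USB sticks are needed.
A packing using 6 USB sticks:
  USB stick 1: 12 = 12
  USB stick 2: 11 = 11
  USB stick 3: 9 + 4 = 13
  USB stick 4: 9 + 3 = 12
  USB stick 5: 8 = 8
  USB stick 6: 8 = 8
This matches the lower bound, so 6 is optimal.

6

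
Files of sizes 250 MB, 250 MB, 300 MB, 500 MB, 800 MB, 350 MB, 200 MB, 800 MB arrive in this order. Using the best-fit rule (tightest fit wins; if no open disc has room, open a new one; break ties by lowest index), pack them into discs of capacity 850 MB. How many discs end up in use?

5

  250 → disc 1 (new)  [load 250/850]
  250 → disc 1  [load 500/850]
  300 → disc 1  [load 800/850]
  500 → disc 2 (new)  [load 500/850]
  800 → disc 3 (new)  [load 800/850]
  350 → disc 2  [load 850/850]
  200 → disc 4 (new)  [load 200/850]
  800 → disc 5 (new)  [load 800/850]
5 discs opened.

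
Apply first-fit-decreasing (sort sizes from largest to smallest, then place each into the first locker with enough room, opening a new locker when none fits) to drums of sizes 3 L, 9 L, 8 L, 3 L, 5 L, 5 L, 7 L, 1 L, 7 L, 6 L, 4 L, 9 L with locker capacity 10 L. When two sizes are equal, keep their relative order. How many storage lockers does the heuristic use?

Sorted descending: 9, 9, 8, 7, 7, 6, 5, 5, 4, 3, 3, 1.
  9 → locker 1 (new)  [load 9/10]
  9 → locker 2 (new)  [load 9/10]
  8 → locker 3 (new)  [load 8/10]
  7 → locker 4 (new)  [load 7/10]
  7 → locker 5 (new)  [load 7/10]
  6 → locker 6 (new)  [load 6/10]
  5 → locker 7 (new)  [load 5/10]
  5 → locker 7  [load 10/10]
  4 → locker 6  [load 10/10]
  3 → locker 4  [load 10/10]
  3 → locker 5  [load 10/10]
  1 → locker 1  [load 10/10]
7 storage lockers opened.

7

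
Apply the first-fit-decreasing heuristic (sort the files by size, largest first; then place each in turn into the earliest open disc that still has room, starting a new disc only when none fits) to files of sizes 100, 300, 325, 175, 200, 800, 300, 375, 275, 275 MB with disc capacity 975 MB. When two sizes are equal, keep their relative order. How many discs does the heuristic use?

Sorted descending: 800, 375, 325, 300, 300, 275, 275, 200, 175, 100.
  800 → disc 1 (new)  [load 800/975]
  375 → disc 2 (new)  [load 375/975]
  325 → disc 2  [load 700/975]
  300 → disc 3 (new)  [load 300/975]
  300 → disc 3  [load 600/975]
  275 → disc 2  [load 975/975]
  275 → disc 3  [load 875/975]
  200 → disc 4 (new)  [load 200/975]
  175 → disc 1  [load 975/975]
  100 → disc 3  [load 975/975]
4 discs opened.

4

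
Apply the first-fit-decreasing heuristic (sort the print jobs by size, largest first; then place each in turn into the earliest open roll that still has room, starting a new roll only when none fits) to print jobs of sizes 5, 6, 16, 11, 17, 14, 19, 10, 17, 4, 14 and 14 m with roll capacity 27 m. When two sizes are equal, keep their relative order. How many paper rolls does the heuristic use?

Sorted descending: 19, 17, 17, 16, 14, 14, 14, 11, 10, 6, 5, 4.
  19 → roll 1 (new)  [load 19/27]
  17 → roll 2 (new)  [load 17/27]
  17 → roll 3 (new)  [load 17/27]
  16 → roll 4 (new)  [load 16/27]
  14 → roll 5 (new)  [load 14/27]
  14 → roll 6 (new)  [load 14/27]
  14 → roll 7 (new)  [load 14/27]
  11 → roll 4  [load 27/27]
  10 → roll 2  [load 27/27]
  6 → roll 1  [load 25/27]
  5 → roll 3  [load 22/27]
  4 → roll 3  [load 26/27]
7 paper rolls opened.

7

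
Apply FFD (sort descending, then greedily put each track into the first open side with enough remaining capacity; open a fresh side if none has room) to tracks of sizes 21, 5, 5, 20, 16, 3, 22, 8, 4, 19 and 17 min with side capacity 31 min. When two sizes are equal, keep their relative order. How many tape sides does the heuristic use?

Sorted descending: 22, 21, 20, 19, 17, 16, 8, 5, 5, 4, 3.
  22 → side 1 (new)  [load 22/31]
  21 → side 2 (new)  [load 21/31]
  20 → side 3 (new)  [load 20/31]
  19 → side 4 (new)  [load 19/31]
  17 → side 5 (new)  [load 17/31]
  16 → side 6 (new)  [load 16/31]
  8 → side 1  [load 30/31]
  5 → side 2  [load 26/31]
  5 → side 2  [load 31/31]
  4 → side 3  [load 24/31]
  3 → side 3  [load 27/31]
6 tape sides opened.

6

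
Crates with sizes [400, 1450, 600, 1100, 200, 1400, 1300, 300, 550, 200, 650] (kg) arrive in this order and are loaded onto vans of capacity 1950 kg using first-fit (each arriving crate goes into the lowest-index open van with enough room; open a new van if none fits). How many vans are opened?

5

  400 → van 1 (new)  [load 400/1950]
  1450 → van 1  [load 1850/1950]
  600 → van 2 (new)  [load 600/1950]
  1100 → van 2  [load 1700/1950]
  200 → van 2  [load 1900/1950]
  1400 → van 3 (new)  [load 1400/1950]
  1300 → van 4 (new)  [load 1300/1950]
  300 → van 3  [load 1700/1950]
  550 → van 4  [load 1850/1950]
  200 → van 3  [load 1900/1950]
  650 → van 5 (new)  [load 650/1950]
5 vans opened.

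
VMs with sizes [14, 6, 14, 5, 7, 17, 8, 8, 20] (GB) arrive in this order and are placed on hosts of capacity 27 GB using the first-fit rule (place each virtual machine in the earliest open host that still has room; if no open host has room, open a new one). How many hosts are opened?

  14 → host 1 (new)  [load 14/27]
  6 → host 1  [load 20/27]
  14 → host 2 (new)  [load 14/27]
  5 → host 1  [load 25/27]
  7 → host 2  [load 21/27]
  17 → host 3 (new)  [load 17/27]
  8 → host 3  [load 25/27]
  8 → host 4 (new)  [load 8/27]
  20 → host 5 (new)  [load 20/27]
5 hosts opened.

5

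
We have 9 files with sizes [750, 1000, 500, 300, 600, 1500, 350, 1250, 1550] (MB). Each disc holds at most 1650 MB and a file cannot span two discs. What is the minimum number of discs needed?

5

Total = 1550 + 1500 + 1250 + 1000 + 750 + 600 + 500 + 350 + 300 = 7800 MB.
Lower bound: ⌈7800/1650⌉ = 5 discs.
A packing using 5 discs:
  disc 1: 1550 = 1550
  disc 2: 1500 = 1500
  disc 3: 1250 + 350 = 1600
  disc 4: 1000 + 600 = 1600
  disc 5: 750 + 500 + 300 = 1550
This matches the lower bound, so 5 is optimal.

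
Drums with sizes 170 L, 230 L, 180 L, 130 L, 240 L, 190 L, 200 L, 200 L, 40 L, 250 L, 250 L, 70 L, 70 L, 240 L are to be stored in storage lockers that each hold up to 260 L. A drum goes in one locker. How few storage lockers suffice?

Total = 250 + 250 + 240 + 240 + 230 + 200 + 200 + 190 + 180 + 170 + 130 + 70 + 70 + 40 = 2460 L.
Lower bound: ⌈2460/260⌉ = 10 storage lockers.
A packing using 11 storage lockers:
  locker 1: 250 = 250
  locker 2: 250 = 250
  locker 3: 240 = 240
  locker 4: 240 = 240
  locker 5: 230 = 230
  locker 6: 200 + 40 = 240
  locker 7: 200 = 200
  locker 8: 190 + 70 = 260
  locker 9: 180 + 70 = 250
  locker 10: 170 = 170
  locker 11: 130 = 130
No arrangement into 10 storage lockers stays within capacity, so 11 is optimal.

11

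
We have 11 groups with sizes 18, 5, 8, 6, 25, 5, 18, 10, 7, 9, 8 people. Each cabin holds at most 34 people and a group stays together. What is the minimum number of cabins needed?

Total = 25 + 18 + 18 + 10 + 9 + 8 + 8 + 7 + 6 + 5 + 5 = 119 people.
Lower bound: ⌈119/34⌉ = 4 cabins.
A packing using 4 cabins:
  cabin 1: 25 + 9 = 34
  cabin 2: 18 + 10 + 6 = 34
  cabin 3: 18 + 8 + 8 = 34
  cabin 4: 7 + 5 + 5 = 17
This matches the lower bound, so 4 is optimal.

4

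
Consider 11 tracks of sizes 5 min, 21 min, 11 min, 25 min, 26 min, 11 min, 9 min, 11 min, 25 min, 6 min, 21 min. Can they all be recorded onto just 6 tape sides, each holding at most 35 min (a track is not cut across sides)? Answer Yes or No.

Yes

A valid assignment using 6 tape sides:
  side 1: 26 + 9 = 35
  side 2: 25 + 6 = 31
  side 3: 25 + 5 = 30
  side 4: 21 + 11 = 32
  side 5: 21 + 11 = 32
  side 6: 11 = 11
Every load is within 35 min, so 6 tape sides suffice.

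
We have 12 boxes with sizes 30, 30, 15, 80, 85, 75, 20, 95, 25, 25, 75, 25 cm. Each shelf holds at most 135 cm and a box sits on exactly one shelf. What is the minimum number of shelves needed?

5

Total = 95 + 85 + 80 + 75 + 75 + 30 + 30 + 25 + 25 + 25 + 20 + 15 = 580 cm.
Lower bound: ⌈580/135⌉ = 5 shelves.
A packing using 5 shelves:
  shelf 1: 95 + 30 = 125
  shelf 2: 85 + 30 + 20 = 135
  shelf 3: 80 + 25 + 25 = 130
  shelf 4: 75 + 25 + 15 = 115
  shelf 5: 75 = 75
This matches the lower bound, so 5 is optimal.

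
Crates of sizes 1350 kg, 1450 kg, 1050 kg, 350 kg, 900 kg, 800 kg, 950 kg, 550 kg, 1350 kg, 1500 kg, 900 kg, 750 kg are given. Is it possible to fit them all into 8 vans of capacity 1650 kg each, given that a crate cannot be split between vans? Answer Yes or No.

No

Total = 11900 kg; ⌈11900/1650⌉ = 8.
The bound of 8 does not rule out 8, but exhaustive search shows no assignment into 8 vans of capacity 1650 kg exists — the minimum is 9.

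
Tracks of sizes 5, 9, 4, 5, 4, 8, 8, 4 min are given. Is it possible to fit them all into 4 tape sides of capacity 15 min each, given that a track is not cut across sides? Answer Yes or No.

Yes

A valid assignment using 4 tape sides:
  side 1: 9 + 5 = 14
  side 2: 8 + 5 = 13
  side 3: 8 + 4 = 12
  side 4: 4 + 4 = 8
Every load is within 15 min, so 4 tape sides suffice.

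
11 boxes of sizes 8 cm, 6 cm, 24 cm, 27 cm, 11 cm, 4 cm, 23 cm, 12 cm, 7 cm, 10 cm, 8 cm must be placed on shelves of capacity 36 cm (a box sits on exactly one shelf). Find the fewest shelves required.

4

Total = 27 + 24 + 23 + 12 + 11 + 10 + 8 + 8 + 7 + 6 + 4 = 140 cm.
Lower bound: ⌈140/36⌉ = 4 shelves.
A packing using 4 shelves:
  shelf 1: 27 + 8 = 35
  shelf 2: 24 + 12 = 36
  shelf 3: 23 + 11 = 34
  shelf 4: 10 + 8 + 7 + 6 + 4 = 35
This matches the lower bound, so 4 is optimal.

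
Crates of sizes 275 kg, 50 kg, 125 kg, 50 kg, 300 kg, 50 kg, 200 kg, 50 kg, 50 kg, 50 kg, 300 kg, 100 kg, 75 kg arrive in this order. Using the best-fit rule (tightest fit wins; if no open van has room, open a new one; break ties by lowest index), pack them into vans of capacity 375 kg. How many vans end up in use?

  275 → van 1 (new)  [load 275/375]
  50 → van 1  [load 325/375]
  125 → van 2 (new)  [load 125/375]
  50 → van 1  [load 375/375]
  300 → van 3 (new)  [load 300/375]
  50 → van 3  [load 350/375]
  200 → van 2  [load 325/375]
  50 → van 2  [load 375/375]
  50 → van 4 (new)  [load 50/375]
  50 → van 4  [load 100/375]
  300 → van 5 (new)  [load 300/375]
  100 → van 4  [load 200/375]
  75 → van 5  [load 375/375]
5 vans opened.

5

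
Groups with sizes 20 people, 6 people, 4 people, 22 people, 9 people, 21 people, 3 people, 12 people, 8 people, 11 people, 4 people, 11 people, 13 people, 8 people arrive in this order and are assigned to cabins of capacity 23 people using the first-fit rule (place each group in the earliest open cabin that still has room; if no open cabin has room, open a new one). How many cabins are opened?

7

  20 → cabin 1 (new)  [load 20/23]
  6 → cabin 2 (new)  [load 6/23]
  4 → cabin 2  [load 10/23]
  22 → cabin 3 (new)  [load 22/23]
  9 → cabin 2  [load 19/23]
  21 → cabin 4 (new)  [load 21/23]
  3 → cabin 1  [load 23/23]
  12 → cabin 5 (new)  [load 12/23]
  8 → cabin 5  [load 20/23]
  11 → cabin 6 (new)  [load 11/23]
  4 → cabin 2  [load 23/23]
  11 → cabin 6  [load 22/23]
  13 → cabin 7 (new)  [load 13/23]
  8 → cabin 7  [load 21/23]
7 cabins opened.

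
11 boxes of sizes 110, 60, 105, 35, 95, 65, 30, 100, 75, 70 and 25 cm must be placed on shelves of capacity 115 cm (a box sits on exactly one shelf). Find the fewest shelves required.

Total = 110 + 105 + 100 + 95 + 75 + 70 + 65 + 60 + 35 + 30 + 25 = 770 cm.
Lower bound: ⌈770/115⌉ = 7 shelves.
Also, 8 boxes each exceed 115/2 cm, and no two of those can share a shelf, so at least 8 shelves are needed.
A packing using 8 shelves:
  shelf 1: 110 = 110
  shelf 2: 105 = 105
  shelf 3: 100 = 100
  shelf 4: 95 = 95
  shelf 5: 75 + 35 = 110
  shelf 6: 70 + 30 = 100
  shelf 7: 65 + 25 = 90
  shelf 8: 60 = 60
This matches the lower bound, so 8 is optimal.

8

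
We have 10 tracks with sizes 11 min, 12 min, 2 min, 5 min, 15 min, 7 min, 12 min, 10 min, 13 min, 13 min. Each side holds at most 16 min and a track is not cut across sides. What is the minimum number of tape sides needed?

Total = 15 + 13 + 13 + 12 + 12 + 11 + 10 + 7 + 5 + 2 = 100 min.
Lower bound: ⌈100/16⌉ = 7 tape sides.
A packing using 8 tape sides:
  side 1: 15 = 15
  side 2: 13 + 2 = 15
  side 3: 13 = 13
  side 4: 12 = 12
  side 5: 12 = 12
  side 6: 11 + 5 = 16
  side 7: 10 = 10
  side 8: 7 = 7
No arrangement into 7 tape sides stays within capacity, so 8 is optimal.

8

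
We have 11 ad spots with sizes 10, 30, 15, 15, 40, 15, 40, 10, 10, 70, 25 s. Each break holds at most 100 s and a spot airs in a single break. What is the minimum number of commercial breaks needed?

Total = 70 + 40 + 40 + 30 + 25 + 15 + 15 + 15 + 10 + 10 + 10 = 280 s.
Lower bound: ⌈280/100⌉ = 3 commercial breaks.
A packing using 3 commercial breaks:
  break 1: 70 + 30 = 100
  break 2: 40 + 40 + 15 = 95
  break 3: 25 + 15 + 15 + 10 + 10 + 10 = 85
This matches the lower bound, so 3 is optimal.

3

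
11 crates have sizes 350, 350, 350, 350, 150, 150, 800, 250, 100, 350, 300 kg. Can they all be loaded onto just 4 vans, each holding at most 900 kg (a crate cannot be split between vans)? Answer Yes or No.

A valid assignment using 4 vans:
  van 1: 800 + 100 = 900
  van 2: 350 + 350 + 150 = 850
  van 3: 350 + 350 + 150 = 850
  van 4: 350 + 300 + 250 = 900
Every load is within 900 kg, so 4 vans suffice.

Yes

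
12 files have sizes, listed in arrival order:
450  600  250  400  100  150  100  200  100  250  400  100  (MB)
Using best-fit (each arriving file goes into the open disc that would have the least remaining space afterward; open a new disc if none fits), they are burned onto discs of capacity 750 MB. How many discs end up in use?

  450 → disc 1 (new)  [load 450/750]
  600 → disc 2 (new)  [load 600/750]
  250 → disc 1  [load 700/750]
  400 → disc 3 (new)  [load 400/750]
  100 → disc 2  [load 700/750]
  150 → disc 3  [load 550/750]
  100 → disc 3  [load 650/750]
  200 → disc 4 (new)  [load 200/750]
  100 → disc 3  [load 750/750]
  250 → disc 4  [load 450/750]
  400 → disc 5 (new)  [load 400/750]
  100 → disc 4  [load 550/750]
5 discs opened.

5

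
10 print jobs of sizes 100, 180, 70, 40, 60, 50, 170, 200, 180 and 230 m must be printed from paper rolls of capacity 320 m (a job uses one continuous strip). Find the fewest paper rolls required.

Total = 230 + 200 + 180 + 180 + 170 + 100 + 70 + 60 + 50 + 40 = 1280 m.
Lower bound: ⌈1280/320⌉ = 4 paper rolls.
Also, 5 print jobs each exceed 160 m, and no two of those can share a roll, so at least 5 paper rolls are needed.
A packing using 5 paper rolls:
  roll 1: 230 + 70 = 300
  roll 2: 200 + 100 = 300
  roll 3: 180 + 60 + 50 = 290
  roll 4: 180 + 40 = 220
  roll 5: 170 = 170
This matches the lower bound, so 5 is optimal.

5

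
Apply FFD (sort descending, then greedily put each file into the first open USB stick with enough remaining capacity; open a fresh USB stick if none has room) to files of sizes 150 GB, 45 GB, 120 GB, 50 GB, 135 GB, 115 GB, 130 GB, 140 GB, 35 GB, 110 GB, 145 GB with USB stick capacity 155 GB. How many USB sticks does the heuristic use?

9

Sorted descending: 150, 145, 140, 135, 130, 120, 115, 110, 50, 45, 35.
  150 → USB stick 1 (new)  [load 150/155]
  145 → USB stick 2 (new)  [load 145/155]
  140 → USB stick 3 (new)  [load 140/155]
  135 → USB stick 4 (new)  [load 135/155]
  130 → USB stick 5 (new)  [load 130/155]
  120 → USB stick 6 (new)  [load 120/155]
  115 → USB stick 7 (new)  [load 115/155]
  110 → USB stick 8 (new)  [load 110/155]
  50 → USB stick 9 (new)  [load 50/155]
  45 → USB stick 8  [load 155/155]
  35 → USB stick 6  [load 155/155]
9 USB sticks opened.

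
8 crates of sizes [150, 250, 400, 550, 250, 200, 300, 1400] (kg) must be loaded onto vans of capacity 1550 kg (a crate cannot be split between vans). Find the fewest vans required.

3

Total = 1400 + 550 + 400 + 300 + 250 + 250 + 200 + 150 = 3500 kg.
Lower bound: ⌈3500/1550⌉ = 3 vans.
A packing using 3 vans:
  van 1: 1400 + 150 = 1550
  van 2: 550 + 400 + 300 + 250 = 1500
  van 3: 250 + 200 = 450
This matches the lower bound, so 3 is optimal.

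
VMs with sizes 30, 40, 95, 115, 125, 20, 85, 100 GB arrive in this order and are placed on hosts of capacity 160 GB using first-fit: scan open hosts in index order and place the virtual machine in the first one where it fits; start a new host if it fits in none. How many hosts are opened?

  30 → host 1 (new)  [load 30/160]
  40 → host 1  [load 70/160]
  95 → host 2 (new)  [load 95/160]
  115 → host 3 (new)  [load 115/160]
  125 → host 4 (new)  [load 125/160]
  20 → host 1  [load 90/160]
  85 → host 5 (new)  [load 85/160]
  100 → host 6 (new)  [load 100/160]
6 hosts opened.

6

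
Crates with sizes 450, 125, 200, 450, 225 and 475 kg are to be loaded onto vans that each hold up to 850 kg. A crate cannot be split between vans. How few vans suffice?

3

Total = 475 + 450 + 450 + 225 + 200 + 125 = 1925 kg.
Lower bound: ⌈1925/850⌉ = 3 vans.
A packing using 3 vans:
  van 1: 475 + 225 + 125 = 825
  van 2: 450 + 200 = 650
  van 3: 450 = 450
This matches the lower bound, so 3 is optimal.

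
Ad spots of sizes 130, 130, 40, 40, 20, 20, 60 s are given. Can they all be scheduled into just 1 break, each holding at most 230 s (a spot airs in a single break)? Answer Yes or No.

No

Total = 440 s; ⌈440/230⌉ = 2.
At least 2 commercial breaks are required, but only 1 is allowed.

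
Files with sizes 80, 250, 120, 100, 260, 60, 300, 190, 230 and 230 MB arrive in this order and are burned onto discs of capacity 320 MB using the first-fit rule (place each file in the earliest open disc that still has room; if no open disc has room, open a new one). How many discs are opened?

7

  80 → disc 1 (new)  [load 80/320]
  250 → disc 2 (new)  [load 250/320]
  120 → disc 1  [load 200/320]
  100 → disc 1  [load 300/320]
  260 → disc 3 (new)  [load 260/320]
  60 → disc 2  [load 310/320]
  300 → disc 4 (new)  [load 300/320]
  190 → disc 5 (new)  [load 190/320]
  230 → disc 6 (new)  [load 230/320]
  230 → disc 7 (new)  [load 230/320]
7 discs opened.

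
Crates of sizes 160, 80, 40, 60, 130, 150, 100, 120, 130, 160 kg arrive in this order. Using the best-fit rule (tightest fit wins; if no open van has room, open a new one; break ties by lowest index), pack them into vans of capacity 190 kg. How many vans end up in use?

  160 → van 1 (new)  [load 160/190]
  80 → van 2 (new)  [load 80/190]
  40 → van 2  [load 120/190]
  60 → van 2  [load 180/190]
  130 → van 3 (new)  [load 130/190]
  150 → van 4 (new)  [load 150/190]
  100 → van 5 (new)  [load 100/190]
  120 → van 6 (new)  [load 120/190]
  130 → van 7 (new)  [load 130/190]
  160 → van 8 (new)  [load 160/190]
8 vans opened.

8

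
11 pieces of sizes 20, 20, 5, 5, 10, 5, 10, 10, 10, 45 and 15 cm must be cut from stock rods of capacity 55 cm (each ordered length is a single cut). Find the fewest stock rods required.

3

Total = 45 + 20 + 20 + 15 + 10 + 10 + 10 + 10 + 5 + 5 + 5 = 155 cm.
Lower bound: ⌈155/55⌉ = 3 stock rods.
A packing using 3 stock rods:
  stock rod 1: 45 + 10 = 55
  stock rod 2: 20 + 20 + 15 = 55
  stock rod 3: 10 + 10 + 10 + 5 + 5 + 5 = 45
This matches the lower bound, so 3 is optimal.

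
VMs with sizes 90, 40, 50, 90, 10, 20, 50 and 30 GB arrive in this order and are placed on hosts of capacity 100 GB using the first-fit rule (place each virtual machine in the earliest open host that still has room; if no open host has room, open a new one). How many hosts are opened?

  90 → host 1 (new)  [load 90/100]
  40 → host 2 (new)  [load 40/100]
  50 → host 2  [load 90/100]
  90 → host 3 (new)  [load 90/100]
  10 → host 1  [load 100/100]
  20 → host 4 (new)  [load 20/100]
  50 → host 4  [load 70/100]
  30 → host 4  [load 100/100]
4 hosts opened.

4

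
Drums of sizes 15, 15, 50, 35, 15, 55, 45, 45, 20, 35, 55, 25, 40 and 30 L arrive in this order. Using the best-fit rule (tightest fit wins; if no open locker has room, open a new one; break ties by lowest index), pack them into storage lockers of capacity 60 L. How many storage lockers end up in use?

  15 → locker 1 (new)  [load 15/60]
  15 → locker 1  [load 30/60]
  50 → locker 2 (new)  [load 50/60]
  35 → locker 3 (new)  [load 35/60]
  15 → locker 3  [load 50/60]
  55 → locker 4 (new)  [load 55/60]
  45 → locker 5 (new)  [load 45/60]
  45 → locker 6 (new)  [load 45/60]
  20 → locker 1  [load 50/60]
  35 → locker 7 (new)  [load 35/60]
  55 → locker 8 (new)  [load 55/60]
  25 → locker 7  [load 60/60]
  40 → locker 9 (new)  [load 40/60]
  30 → locker 10 (new)  [load 30/60]
10 storage lockers opened.

10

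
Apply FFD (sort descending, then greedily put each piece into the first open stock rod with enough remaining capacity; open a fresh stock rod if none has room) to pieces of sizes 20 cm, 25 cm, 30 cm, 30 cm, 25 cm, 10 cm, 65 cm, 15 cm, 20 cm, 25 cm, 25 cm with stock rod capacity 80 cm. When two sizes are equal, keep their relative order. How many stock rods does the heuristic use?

4

Sorted descending: 65, 30, 30, 25, 25, 25, 25, 20, 20, 15, 10.
  65 → stock rod 1 (new)  [load 65/80]
  30 → stock rod 2 (new)  [load 30/80]
  30 → stock rod 2  [load 60/80]
  25 → stock rod 3 (new)  [load 25/80]
  25 → stock rod 3  [load 50/80]
  25 → stock rod 3  [load 75/80]
  25 → stock rod 4 (new)  [load 25/80]
  20 → stock rod 2  [load 80/80]
  20 → stock rod 4  [load 45/80]
  15 → stock rod 1  [load 80/80]
  10 → stock rod 4  [load 55/80]
4 stock rods opened.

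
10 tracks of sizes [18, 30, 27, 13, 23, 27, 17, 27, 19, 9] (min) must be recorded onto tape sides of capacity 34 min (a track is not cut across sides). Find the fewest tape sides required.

Total = 30 + 27 + 27 + 27 + 23 + 19 + 18 + 17 + 13 + 9 = 210 min.
Lower bound: ⌈210/34⌉ = 7 tape sides.
A packing using 8 tape sides:
  side 1: 30 = 30
  side 2: 27 = 27
  side 3: 27 = 27
  side 4: 27 = 27
  side 5: 23 + 9 = 32
  side 6: 19 + 13 = 32
  side 7: 18 = 18
  side 8: 17 = 17
No arrangement into 7 tape sides stays within capacity, so 8 is optimal.

8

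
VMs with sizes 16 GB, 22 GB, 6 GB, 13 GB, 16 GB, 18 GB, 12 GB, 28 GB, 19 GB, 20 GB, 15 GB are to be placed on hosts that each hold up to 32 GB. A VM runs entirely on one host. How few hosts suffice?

Total = 28 + 22 + 20 + 19 + 18 + 16 + 16 + 15 + 13 + 12 + 6 = 185 GB.
Lower bound: ⌈185/32⌉ = 6 hosts.
A packing using 7 hosts:
  host 1: 28 = 28
  host 2: 22 + 6 = 28
  host 3: 20 + 12 = 32
  host 4: 19 + 13 = 32
  host 5: 18 = 18
  host 6: 16 + 16 = 32
  host 7: 15 = 15
No arrangement into 6 hosts stays within capacity, so 7 is optimal.

7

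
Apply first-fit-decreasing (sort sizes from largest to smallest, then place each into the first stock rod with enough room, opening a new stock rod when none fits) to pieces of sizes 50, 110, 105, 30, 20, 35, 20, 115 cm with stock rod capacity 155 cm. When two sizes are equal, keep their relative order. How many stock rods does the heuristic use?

4

Sorted descending: 115, 110, 105, 50, 35, 30, 20, 20.
  115 → stock rod 1 (new)  [load 115/155]
  110 → stock rod 2 (new)  [load 110/155]
  105 → stock rod 3 (new)  [load 105/155]
  50 → stock rod 3  [load 155/155]
  35 → stock rod 1  [load 150/155]
  30 → stock rod 2  [load 140/155]
  20 → stock rod 4 (new)  [load 20/155]
  20 → stock rod 4  [load 40/155]
4 stock rods opened.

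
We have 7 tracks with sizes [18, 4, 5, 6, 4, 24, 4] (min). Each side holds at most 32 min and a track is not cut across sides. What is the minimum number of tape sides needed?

Total = 24 + 18 + 6 + 5 + 4 + 4 + 4 = 65 min.
Lower bound: ⌈65/32⌉ = 3 tape sides.
A packing using 3 tape sides:
  side 1: 24 + 6 = 30
  side 2: 18 + 5 + 4 + 4 = 31
  side 3: 4 = 4
This matches the lower bound, so 3 is optimal.

3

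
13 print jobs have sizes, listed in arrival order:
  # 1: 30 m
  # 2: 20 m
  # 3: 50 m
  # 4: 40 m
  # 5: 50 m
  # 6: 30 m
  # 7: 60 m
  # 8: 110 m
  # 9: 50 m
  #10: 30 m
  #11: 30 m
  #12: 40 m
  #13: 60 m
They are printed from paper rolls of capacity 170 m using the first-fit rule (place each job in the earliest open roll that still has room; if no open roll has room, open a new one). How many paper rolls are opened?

  30 → roll 1 (new)  [load 30/170]
  20 → roll 1  [load 50/170]
  50 → roll 1  [load 100/170]
  40 → roll 1  [load 140/170]
  50 → roll 2 (new)  [load 50/170]
  30 → roll 1  [load 170/170]
  60 → roll 2  [load 110/170]
  110 → roll 3 (new)  [load 110/170]
  50 → roll 2  [load 160/170]
  30 → roll 3  [load 140/170]
  30 → roll 3  [load 170/170]
  40 → roll 4 (new)  [load 40/170]
  60 → roll 4  [load 100/170]
4 paper rolls opened.

4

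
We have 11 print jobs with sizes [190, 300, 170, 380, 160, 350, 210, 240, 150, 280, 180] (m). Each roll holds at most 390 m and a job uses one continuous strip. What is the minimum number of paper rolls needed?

8

Total = 380 + 350 + 300 + 280 + 240 + 210 + 190 + 180 + 170 + 160 + 150 = 2610 m.
Lower bound: ⌈2610/390⌉ = 7 paper rolls.
A packing using 8 paper rolls:
  roll 1: 380 = 380
  roll 2: 350 = 350
  roll 3: 300 = 300
  roll 4: 280 = 280
  roll 5: 240 + 150 = 390
  roll 6: 210 + 180 = 390
  roll 7: 190 + 170 = 360
  roll 8: 160 = 160
No arrangement into 7 paper rolls stays within capacity, so 8 is optimal.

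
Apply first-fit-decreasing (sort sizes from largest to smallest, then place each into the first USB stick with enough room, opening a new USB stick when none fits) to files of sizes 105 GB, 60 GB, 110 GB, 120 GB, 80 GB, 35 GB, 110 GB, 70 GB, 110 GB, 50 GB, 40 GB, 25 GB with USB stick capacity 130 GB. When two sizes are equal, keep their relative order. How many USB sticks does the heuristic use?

8

Sorted descending: 120, 110, 110, 110, 105, 80, 70, 60, 50, 40, 35, 25.
  120 → USB stick 1 (new)  [load 120/130]
  110 → USB stick 2 (new)  [load 110/130]
  110 → USB stick 3 (new)  [load 110/130]
  110 → USB stick 4 (new)  [load 110/130]
  105 → USB stick 5 (new)  [load 105/130]
  80 → USB stick 6 (new)  [load 80/130]
  70 → USB stick 7 (new)  [load 70/130]
  60 → USB stick 7  [load 130/130]
  50 → USB stick 6  [load 130/130]
  40 → USB stick 8 (new)  [load 40/130]
  35 → USB stick 8  [load 75/130]
  25 → USB stick 5  [load 130/130]
8 USB sticks opened.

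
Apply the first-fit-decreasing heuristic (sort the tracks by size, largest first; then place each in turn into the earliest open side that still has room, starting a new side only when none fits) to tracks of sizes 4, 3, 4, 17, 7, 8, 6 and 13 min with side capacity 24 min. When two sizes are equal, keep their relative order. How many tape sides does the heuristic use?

3

Sorted descending: 17, 13, 8, 7, 6, 4, 4, 3.
  17 → side 1 (new)  [load 17/24]
  13 → side 2 (new)  [load 13/24]
  8 → side 2  [load 21/24]
  7 → side 1  [load 24/24]
  6 → side 3 (new)  [load 6/24]
  4 → side 3  [load 10/24]
  4 → side 3  [load 14/24]
  3 → side 2  [load 24/24]
3 tape sides opened.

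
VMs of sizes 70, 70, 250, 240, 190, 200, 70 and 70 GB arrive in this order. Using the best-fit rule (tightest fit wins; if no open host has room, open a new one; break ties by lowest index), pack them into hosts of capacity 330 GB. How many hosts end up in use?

4

  70 → host 1 (new)  [load 70/330]
  70 → host 1  [load 140/330]
  250 → host 2 (new)  [load 250/330]
  240 → host 3 (new)  [load 240/330]
  190 → host 1  [load 330/330]
  200 → host 4 (new)  [load 200/330]
  70 → host 2  [load 320/330]
  70 → host 3  [load 310/330]
4 hosts opened.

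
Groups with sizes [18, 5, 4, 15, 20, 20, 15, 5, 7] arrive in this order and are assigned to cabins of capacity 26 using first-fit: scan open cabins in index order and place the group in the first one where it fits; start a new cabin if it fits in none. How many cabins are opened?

5

  18 → cabin 1 (new)  [load 18/26]
  5 → cabin 1  [load 23/26]
  4 → cabin 2 (new)  [load 4/26]
  15 → cabin 2  [load 19/26]
  20 → cabin 3 (new)  [load 20/26]
  20 → cabin 4 (new)  [load 20/26]
  15 → cabin 5 (new)  [load 15/26]
  5 → cabin 2  [load 24/26]
  7 → cabin 5  [load 22/26]
5 cabins opened.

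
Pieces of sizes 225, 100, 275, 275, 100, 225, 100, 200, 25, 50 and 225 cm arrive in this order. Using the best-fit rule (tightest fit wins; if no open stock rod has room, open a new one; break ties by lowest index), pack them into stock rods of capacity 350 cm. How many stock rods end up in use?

  225 → stock rod 1 (new)  [load 225/350]
  100 → stock rod 1  [load 325/350]
  275 → stock rod 2 (new)  [load 275/350]
  275 → stock rod 3 (new)  [load 275/350]
  100 → stock rod 4 (new)  [load 100/350]
  225 → stock rod 4  [load 325/350]
  100 → stock rod 5 (new)  [load 100/350]
  200 → stock rod 5  [load 300/350]
  25 → stock rod 1  [load 350/350]
  50 → stock rod 5  [load 350/350]
  225 → stock rod 6 (new)  [load 225/350]
6 stock rods opened.

6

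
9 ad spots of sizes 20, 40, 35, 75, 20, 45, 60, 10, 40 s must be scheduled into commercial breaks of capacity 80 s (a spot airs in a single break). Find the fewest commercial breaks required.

Total = 75 + 60 + 45 + 40 + 40 + 35 + 20 + 20 + 10 = 345 s.
Lower bound: ⌈345/80⌉ = 5 commercial breaks.
A packing using 5 commercial breaks:
  break 1: 75 = 75
  break 2: 60 + 20 = 80
  break 3: 45 + 35 = 80
  break 4: 40 + 40 = 80
  break 5: 20 + 10 = 30
This matches the lower bound, so 5 is optimal.

5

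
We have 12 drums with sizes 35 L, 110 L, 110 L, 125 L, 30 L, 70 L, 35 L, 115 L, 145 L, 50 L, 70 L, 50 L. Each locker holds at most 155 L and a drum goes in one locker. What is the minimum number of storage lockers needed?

7

Total = 145 + 125 + 115 + 110 + 110 + 70 + 70 + 50 + 50 + 35 + 35 + 30 = 945 L.
Lower bound: ⌈945/155⌉ = 7 storage lockers.
A packing using 7 storage lockers:
  locker 1: 145 = 145
  locker 2: 125 + 30 = 155
  locker 3: 115 + 35 = 150
  locker 4: 110 + 35 = 145
  locker 5: 110 = 110
  locker 6: 70 + 70 = 140
  locker 7: 50 + 50 = 100
This matches the lower bound, so 7 is optimal.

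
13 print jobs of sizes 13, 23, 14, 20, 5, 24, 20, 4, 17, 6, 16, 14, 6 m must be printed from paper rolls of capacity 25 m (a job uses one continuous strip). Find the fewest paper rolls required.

Total = 24 + 23 + 20 + 20 + 17 + 16 + 14 + 14 + 13 + 6 + 6 + 5 + 4 = 182 m.
Lower bound: ⌈182/25⌉ = 8 paper rolls.
Also, 9 print jobs each exceed 25/2 m, and no two of those can share a roll, so at least 9 paper rolls are needed.
A packing using 9 paper rolls:
  roll 1: 24 = 24
  roll 2: 23 = 23
  roll 3: 20 + 5 = 25
  roll 4: 20 + 4 = 24
  roll 5: 17 + 6 = 23
  roll 6: 16 + 6 = 22
  roll 7: 14 = 14
  roll 8: 14 = 14
  roll 9: 13 = 13
This matches the lower bound, so 9 is optimal.

9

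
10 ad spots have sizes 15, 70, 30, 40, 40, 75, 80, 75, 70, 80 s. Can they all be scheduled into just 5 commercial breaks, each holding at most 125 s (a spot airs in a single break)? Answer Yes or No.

Total = 575 s; ⌈575/125⌉ = 5.
6 ad spots each exceed half the capacity and cannot share a break, forcing at least 6 commercial breaks.
At least 6 commercial breaks are required, but only 5 are allowed.

No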